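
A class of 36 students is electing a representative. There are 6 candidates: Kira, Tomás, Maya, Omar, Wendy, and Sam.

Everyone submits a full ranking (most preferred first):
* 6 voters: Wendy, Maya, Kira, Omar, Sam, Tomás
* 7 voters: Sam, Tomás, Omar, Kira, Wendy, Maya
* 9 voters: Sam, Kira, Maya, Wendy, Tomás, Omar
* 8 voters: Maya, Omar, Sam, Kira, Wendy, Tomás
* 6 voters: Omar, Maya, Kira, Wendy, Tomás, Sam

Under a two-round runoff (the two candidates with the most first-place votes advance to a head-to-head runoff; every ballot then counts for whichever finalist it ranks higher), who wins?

Round 1 first-place votes: Kira 0, Tomás 0, Maya 8, Omar 6, Wendy 6, Sam 16. Sam and Maya advance.
Runoff: Sam is ranked above Maya on 16 ballots, Maya above Sam on 20.

Maya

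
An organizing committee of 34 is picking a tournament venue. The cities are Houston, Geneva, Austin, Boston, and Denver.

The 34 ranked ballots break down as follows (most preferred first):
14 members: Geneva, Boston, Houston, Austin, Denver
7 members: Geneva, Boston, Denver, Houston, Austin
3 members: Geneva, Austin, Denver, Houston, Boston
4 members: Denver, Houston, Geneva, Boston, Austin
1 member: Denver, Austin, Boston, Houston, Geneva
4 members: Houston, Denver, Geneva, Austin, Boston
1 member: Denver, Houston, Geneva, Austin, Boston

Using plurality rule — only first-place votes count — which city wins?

Geneva

First-place votes: Houston 4, Geneva 24, Austin 0, Boston 0, Denver 6.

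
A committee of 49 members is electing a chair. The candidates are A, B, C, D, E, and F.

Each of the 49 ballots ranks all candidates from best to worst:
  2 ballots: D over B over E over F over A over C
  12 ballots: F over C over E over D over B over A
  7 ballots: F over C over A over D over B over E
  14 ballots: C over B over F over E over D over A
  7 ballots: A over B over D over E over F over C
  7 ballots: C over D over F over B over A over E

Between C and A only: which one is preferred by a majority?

C

C is ranked above A on 40 ballots; A above C on 9.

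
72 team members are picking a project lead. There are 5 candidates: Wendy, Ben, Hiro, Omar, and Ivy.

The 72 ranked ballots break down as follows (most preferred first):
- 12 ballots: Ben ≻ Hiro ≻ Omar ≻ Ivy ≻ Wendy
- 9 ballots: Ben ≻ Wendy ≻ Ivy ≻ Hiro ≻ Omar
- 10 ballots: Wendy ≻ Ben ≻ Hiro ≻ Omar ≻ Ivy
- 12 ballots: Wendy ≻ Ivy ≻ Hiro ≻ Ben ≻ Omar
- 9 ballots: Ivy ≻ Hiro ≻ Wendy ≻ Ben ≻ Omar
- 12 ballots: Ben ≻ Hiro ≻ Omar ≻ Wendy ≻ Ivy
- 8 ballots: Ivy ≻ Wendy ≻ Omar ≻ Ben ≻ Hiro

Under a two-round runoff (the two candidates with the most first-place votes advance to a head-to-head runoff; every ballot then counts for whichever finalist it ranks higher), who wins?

Round 1 first-place votes: Wendy 22, Ben 33, Hiro 0, Omar 0, Ivy 17. Ben and Wendy advance.
Runoff: Ben is ranked above Wendy on 33 ballots, Wendy above Ben on 39.

Wendy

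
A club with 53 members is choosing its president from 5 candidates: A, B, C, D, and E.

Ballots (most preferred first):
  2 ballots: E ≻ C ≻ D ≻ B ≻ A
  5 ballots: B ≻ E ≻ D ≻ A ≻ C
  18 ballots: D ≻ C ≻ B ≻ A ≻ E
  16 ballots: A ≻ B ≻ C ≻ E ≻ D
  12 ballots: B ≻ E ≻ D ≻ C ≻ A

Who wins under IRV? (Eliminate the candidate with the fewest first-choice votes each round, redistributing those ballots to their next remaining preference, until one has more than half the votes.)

B

Round 1: A 16, B 17, C 0, D 18, E 2. C eliminated.
Round 2: A 16, B 17, D 18, E 2. E eliminated.
Round 3: A 16, B 17, D 20. A eliminated.
Round 4: B 33, D 20. B has a majority (≥27).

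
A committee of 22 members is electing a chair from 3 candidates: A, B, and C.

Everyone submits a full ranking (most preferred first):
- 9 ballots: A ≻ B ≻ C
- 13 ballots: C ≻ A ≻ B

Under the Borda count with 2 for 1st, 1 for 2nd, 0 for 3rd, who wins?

A: 9×2 + 13×1 = 31
B: 9×1 + 13×0 = 9
C: 9×0 + 13×2 = 26

A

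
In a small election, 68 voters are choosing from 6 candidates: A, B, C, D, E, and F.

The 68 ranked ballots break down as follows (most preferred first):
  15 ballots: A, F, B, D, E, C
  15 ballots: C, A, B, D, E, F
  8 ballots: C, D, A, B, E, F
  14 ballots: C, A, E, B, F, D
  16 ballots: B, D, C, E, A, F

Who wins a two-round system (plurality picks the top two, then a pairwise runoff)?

C

Round 1 first-place votes: A 15, B 16, C 37, D 0, E 0, F 0. C and B advance.
Runoff: C is ranked above B on 37 ballots, B above C on 31.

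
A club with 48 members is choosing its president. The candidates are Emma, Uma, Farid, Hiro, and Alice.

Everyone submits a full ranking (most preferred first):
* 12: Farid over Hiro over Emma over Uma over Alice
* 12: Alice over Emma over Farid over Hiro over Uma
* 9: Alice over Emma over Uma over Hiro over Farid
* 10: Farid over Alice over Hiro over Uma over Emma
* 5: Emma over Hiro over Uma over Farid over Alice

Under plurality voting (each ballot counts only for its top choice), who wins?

First-place votes: Emma 5, Uma 0, Farid 22, Hiro 0, Alice 21.

Farid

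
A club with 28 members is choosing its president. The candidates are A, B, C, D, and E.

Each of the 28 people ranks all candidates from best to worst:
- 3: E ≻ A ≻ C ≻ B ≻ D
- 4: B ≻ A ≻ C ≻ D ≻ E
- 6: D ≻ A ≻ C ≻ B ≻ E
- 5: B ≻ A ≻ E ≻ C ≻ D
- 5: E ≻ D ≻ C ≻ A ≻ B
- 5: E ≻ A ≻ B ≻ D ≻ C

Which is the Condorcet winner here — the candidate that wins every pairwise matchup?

A vs B: 19–9
A vs C: 23–5
A vs D: 17–11
A vs E: 15–13
A beats every other candidate.

A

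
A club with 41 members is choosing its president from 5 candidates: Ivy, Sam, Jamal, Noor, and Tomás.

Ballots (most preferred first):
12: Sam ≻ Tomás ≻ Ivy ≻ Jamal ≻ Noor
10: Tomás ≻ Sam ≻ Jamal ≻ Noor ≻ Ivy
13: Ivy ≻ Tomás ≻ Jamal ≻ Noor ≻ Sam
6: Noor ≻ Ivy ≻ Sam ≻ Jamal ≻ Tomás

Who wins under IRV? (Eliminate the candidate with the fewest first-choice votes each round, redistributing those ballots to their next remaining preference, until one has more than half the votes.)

Sam

Round 1: Ivy 13, Sam 12, Jamal 0, Noor 6, Tomás 10. Jamal eliminated.
Round 2: Ivy 13, Sam 12, Noor 6, Tomás 10. Noor eliminated.
Round 3: Ivy 19, Sam 12, Tomás 10. Tomás eliminated.
Round 4: Ivy 19, Sam 22. Sam has a majority (≥21).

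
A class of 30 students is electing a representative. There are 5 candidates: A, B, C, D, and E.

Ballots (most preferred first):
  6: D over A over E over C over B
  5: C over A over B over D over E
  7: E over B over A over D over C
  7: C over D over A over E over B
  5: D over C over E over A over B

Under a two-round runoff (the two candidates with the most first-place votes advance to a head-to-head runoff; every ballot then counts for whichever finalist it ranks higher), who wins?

D

Round 1 first-place votes: A 0, B 0, C 12, D 11, E 7. C and D advance.
Runoff: C is ranked above D on 12 ballots, D above C on 18.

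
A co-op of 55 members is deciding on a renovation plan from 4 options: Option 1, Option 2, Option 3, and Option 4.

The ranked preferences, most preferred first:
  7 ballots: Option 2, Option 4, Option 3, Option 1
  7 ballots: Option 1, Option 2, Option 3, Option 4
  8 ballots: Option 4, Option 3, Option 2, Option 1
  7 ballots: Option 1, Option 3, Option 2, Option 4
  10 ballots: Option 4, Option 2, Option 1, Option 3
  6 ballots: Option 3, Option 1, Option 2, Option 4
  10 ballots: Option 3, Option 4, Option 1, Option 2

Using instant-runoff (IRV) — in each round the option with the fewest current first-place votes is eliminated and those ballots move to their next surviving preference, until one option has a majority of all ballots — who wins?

Option 3

Round 1: Option 1 14, Option 2 7, Option 3 16, Option 4 18. Option 2 eliminated.
Round 2: Option 1 14, Option 3 16, Option 4 25. Option 1 eliminated.
Round 3: Option 3 30, Option 4 25. Option 3 has a majority (≥28).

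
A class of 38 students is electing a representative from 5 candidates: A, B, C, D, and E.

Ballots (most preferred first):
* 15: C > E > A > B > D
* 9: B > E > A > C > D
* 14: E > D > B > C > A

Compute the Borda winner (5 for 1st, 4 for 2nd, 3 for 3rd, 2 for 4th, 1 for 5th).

E

A: 15×3 + 9×3 + 14×1 = 86
B: 15×2 + 9×5 + 14×3 = 117
C: 15×5 + 9×2 + 14×2 = 121
D: 15×1 + 9×1 + 14×4 = 80
E: 15×4 + 9×4 + 14×5 = 166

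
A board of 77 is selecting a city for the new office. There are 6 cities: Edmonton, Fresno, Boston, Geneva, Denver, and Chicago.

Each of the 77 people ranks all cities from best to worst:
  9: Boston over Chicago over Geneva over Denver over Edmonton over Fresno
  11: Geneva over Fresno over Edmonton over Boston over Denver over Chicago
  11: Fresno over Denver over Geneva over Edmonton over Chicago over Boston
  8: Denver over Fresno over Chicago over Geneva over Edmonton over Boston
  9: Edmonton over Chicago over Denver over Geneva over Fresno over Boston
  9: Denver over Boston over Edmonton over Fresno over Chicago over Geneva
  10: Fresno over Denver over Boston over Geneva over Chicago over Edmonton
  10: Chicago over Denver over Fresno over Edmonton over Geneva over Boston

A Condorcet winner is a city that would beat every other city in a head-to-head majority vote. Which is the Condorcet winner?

Denver vs Edmonton: 57–20
Denver vs Fresno: 45–32
Denver vs Boston: 57–20
Denver vs Geneva: 57–20
Denver vs Chicago: 49–28
Denver beats every other city.

Denver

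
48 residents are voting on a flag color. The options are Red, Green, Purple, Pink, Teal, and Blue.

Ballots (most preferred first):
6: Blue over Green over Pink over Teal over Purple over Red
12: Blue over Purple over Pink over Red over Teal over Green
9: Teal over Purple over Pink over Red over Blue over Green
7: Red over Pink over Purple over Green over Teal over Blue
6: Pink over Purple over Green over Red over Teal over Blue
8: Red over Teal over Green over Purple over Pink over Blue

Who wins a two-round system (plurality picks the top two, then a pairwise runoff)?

Red

Round 1 first-place votes: Red 15, Green 0, Purple 0, Pink 6, Teal 9, Blue 18. Blue and Red advance.
Runoff: Blue is ranked above Red on 18 ballots, Red above Blue on 30.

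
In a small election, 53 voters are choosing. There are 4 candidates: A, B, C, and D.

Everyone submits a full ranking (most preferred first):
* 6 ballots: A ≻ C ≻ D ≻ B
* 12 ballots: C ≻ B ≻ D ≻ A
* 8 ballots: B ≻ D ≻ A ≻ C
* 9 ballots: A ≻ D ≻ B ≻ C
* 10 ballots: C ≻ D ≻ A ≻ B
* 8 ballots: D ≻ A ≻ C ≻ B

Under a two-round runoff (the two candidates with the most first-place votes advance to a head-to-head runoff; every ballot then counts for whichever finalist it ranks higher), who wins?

Round 1 first-place votes: A 15, B 8, C 22, D 8. C and A advance.
Runoff: C is ranked above A on 22 ballots, A above C on 31.

A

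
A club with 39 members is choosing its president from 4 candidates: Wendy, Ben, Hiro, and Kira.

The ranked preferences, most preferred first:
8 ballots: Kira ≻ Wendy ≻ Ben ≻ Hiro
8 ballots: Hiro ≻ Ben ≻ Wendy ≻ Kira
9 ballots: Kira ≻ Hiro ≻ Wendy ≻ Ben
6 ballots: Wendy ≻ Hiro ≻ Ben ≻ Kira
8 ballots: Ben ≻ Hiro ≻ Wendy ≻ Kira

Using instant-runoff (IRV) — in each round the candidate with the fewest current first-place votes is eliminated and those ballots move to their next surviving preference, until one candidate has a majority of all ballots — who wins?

Hiro

Round 1: Wendy 6, Ben 8, Hiro 8, Kira 17. Wendy eliminated.
Round 2: Ben 8, Hiro 14, Kira 17. Ben eliminated.
Round 3: Hiro 22, Kira 17. Hiro has a majority (≥20).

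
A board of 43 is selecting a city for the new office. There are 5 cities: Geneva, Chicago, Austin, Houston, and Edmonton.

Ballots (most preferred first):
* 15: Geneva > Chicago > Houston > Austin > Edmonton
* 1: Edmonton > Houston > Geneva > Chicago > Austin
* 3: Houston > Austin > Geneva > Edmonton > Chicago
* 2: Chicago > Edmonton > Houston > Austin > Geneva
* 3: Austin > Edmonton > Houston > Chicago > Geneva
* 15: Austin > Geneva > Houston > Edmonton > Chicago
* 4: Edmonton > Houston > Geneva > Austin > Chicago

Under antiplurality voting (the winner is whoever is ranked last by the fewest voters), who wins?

Houston

Last-place votes: Geneva 5, Chicago 22, Austin 1, Houston 0, Edmonton 15.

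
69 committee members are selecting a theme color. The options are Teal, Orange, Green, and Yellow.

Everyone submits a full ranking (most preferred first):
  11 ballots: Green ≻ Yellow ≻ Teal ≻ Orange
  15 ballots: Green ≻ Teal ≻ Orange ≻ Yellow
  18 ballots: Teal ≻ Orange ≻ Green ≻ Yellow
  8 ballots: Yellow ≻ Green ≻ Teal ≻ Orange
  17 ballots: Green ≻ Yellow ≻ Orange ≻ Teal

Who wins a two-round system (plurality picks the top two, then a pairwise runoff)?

Round 1 first-place votes: Teal 18, Orange 0, Green 43, Yellow 8. Green and Teal advance.
Runoff: Green is ranked above Teal on 51 ballots, Teal above Green on 18.

Green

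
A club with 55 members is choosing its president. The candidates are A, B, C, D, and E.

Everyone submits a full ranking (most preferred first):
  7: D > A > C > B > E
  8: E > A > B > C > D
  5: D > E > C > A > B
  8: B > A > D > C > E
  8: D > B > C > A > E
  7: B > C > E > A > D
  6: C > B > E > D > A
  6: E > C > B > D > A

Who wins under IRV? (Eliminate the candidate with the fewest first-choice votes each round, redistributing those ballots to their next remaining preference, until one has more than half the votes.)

Round 1: A 0, B 15, C 6, D 20, E 14. A eliminated.
Round 2: B 15, C 6, D 20, E 14. C eliminated.
Round 3: B 21, D 20, E 14. E eliminated.
Round 4: B 35, D 20. B has a majority (≥28).

B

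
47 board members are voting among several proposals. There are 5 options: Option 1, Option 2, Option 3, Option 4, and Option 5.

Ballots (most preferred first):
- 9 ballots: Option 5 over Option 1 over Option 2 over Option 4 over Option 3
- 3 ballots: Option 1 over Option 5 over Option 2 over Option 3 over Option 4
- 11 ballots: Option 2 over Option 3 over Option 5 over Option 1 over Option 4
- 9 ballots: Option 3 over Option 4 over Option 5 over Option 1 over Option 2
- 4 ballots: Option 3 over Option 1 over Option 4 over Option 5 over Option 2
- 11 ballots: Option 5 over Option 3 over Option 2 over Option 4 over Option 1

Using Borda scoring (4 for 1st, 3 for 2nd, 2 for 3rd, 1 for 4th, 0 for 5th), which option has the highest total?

Option 1: 9×3 + 3×4 + 11×1 + 9×1 + 4×3 + 11×0 = 71
Option 2: 9×2 + 3×2 + 11×4 + 9×0 + 4×0 + 11×2 = 90
Option 3: 9×0 + 3×1 + 11×3 + 9×4 + 4×4 + 11×3 = 121
Option 4: 9×1 + 3×0 + 11×0 + 9×3 + 4×2 + 11×1 = 55
Option 5: 9×4 + 3×3 + 11×2 + 9×2 + 4×1 + 11×4 = 133

Option 5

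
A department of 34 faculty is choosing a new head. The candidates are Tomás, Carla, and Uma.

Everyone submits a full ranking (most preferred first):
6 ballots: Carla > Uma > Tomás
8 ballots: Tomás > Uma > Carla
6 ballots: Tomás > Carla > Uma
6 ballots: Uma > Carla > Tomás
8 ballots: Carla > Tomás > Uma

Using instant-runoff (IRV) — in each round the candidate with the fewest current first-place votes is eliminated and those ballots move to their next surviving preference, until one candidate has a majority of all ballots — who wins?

Carla

Round 1: Tomás 14, Carla 14, Uma 6. Uma eliminated.
Round 2: Tomás 14, Carla 20. Carla has a majority (≥18).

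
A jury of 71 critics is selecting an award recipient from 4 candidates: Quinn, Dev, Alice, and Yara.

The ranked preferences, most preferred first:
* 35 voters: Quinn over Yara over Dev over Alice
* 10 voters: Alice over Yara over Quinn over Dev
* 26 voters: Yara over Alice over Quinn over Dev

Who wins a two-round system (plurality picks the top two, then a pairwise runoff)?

Round 1 first-place votes: Quinn 35, Dev 0, Alice 10, Yara 26. Quinn and Yara advance.
Runoff: Quinn is ranked above Yara on 35 ballots, Yara above Quinn on 36.

Yara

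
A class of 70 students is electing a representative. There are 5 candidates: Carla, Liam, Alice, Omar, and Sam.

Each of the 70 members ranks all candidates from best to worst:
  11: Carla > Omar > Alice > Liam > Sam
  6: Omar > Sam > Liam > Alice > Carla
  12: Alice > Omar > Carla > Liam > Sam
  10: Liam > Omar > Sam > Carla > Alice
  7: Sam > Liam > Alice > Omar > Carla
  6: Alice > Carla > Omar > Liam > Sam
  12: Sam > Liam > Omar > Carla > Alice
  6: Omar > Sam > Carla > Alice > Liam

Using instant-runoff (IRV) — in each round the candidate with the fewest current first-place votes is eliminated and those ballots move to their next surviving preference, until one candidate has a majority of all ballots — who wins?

Omar

Round 1: Carla 11, Liam 10, Alice 18, Omar 12, Sam 19. Liam eliminated.
Round 2: Carla 11, Alice 18, Omar 22, Sam 19. Carla eliminated.
Round 3: Alice 18, Omar 33, Sam 19. Alice eliminated.
Round 4: Omar 51, Sam 19. Omar has a majority (≥36).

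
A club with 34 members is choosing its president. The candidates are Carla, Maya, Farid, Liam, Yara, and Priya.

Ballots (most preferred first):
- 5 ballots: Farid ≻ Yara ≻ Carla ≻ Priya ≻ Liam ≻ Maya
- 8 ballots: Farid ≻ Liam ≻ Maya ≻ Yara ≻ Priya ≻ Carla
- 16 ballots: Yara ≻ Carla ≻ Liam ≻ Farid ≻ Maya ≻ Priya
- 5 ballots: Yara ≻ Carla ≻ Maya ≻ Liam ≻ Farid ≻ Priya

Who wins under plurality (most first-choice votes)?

Yara

First-place votes: Carla 0, Maya 0, Farid 13, Liam 0, Yara 21, Priya 0.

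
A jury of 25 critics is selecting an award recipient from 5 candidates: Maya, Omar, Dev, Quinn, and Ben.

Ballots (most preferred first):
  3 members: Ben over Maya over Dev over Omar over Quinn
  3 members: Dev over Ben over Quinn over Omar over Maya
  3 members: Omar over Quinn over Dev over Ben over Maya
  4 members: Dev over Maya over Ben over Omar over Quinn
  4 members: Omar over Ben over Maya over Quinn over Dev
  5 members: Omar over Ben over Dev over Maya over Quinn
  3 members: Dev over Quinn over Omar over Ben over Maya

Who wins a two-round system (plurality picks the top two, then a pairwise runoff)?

Dev

Round 1 first-place votes: Maya 0, Omar 12, Dev 10, Quinn 0, Ben 3. Omar and Dev advance.
Runoff: Omar is ranked above Dev on 12 ballots, Dev above Omar on 13.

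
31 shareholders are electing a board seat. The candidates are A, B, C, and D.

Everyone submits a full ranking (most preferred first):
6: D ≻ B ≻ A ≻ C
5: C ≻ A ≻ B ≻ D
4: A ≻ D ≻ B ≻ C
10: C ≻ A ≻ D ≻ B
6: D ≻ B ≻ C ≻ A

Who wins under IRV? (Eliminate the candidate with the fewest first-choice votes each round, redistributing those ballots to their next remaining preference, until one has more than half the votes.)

D

Round 1: A 4, B 0, C 15, D 12. B eliminated.
Round 2: A 4, C 15, D 12. A eliminated.
Round 3: C 15, D 16. D has a majority (≥16).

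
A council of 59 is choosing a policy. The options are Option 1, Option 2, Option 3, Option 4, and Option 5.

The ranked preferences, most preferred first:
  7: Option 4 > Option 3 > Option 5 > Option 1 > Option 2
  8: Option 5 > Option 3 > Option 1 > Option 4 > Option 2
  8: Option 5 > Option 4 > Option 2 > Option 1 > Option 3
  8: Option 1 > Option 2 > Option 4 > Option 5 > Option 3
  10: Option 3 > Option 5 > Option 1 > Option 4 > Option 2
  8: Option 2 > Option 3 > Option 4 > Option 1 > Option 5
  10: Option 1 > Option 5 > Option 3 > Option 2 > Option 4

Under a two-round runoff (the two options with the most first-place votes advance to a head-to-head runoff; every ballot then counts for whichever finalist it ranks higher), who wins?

Round 1 first-place votes: Option 1 18, Option 2 8, Option 3 10, Option 4 7, Option 5 16. Option 1 and Option 5 advance.
Runoff: Option 1 is ranked above Option 5 on 26 ballots, Option 5 above Option 1 on 33.

Option 5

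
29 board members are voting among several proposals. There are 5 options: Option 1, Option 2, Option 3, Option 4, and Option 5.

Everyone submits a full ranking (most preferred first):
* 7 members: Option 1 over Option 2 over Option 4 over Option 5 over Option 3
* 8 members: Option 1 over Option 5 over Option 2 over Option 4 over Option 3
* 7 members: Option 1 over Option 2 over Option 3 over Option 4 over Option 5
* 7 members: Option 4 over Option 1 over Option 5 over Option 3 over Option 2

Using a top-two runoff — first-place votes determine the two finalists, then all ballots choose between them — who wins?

Round 1 first-place votes: Option 1 22, Option 2 0, Option 3 0, Option 4 7, Option 5 0. Option 1 and Option 4 advance.
Runoff: Option 1 is ranked above Option 4 on 22 ballots, Option 4 above Option 1 on 7.

Option 1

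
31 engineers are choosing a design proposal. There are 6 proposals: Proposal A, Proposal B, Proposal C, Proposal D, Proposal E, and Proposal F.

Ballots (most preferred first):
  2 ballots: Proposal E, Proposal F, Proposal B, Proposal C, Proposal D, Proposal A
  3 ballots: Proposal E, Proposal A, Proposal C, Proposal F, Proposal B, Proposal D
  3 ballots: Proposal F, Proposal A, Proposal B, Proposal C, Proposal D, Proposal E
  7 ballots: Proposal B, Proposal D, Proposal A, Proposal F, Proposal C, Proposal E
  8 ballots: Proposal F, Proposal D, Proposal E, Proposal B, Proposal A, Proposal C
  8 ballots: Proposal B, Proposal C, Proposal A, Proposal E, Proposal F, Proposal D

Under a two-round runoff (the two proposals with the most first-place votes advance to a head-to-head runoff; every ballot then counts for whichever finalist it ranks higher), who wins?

Proposal F

Round 1 first-place votes: Proposal A 0, Proposal B 15, Proposal C 0, Proposal D 0, Proposal E 5, Proposal F 11. Proposal B and Proposal F advance.
Runoff: Proposal B is ranked above Proposal F on 15 ballots, Proposal F above Proposal B on 16.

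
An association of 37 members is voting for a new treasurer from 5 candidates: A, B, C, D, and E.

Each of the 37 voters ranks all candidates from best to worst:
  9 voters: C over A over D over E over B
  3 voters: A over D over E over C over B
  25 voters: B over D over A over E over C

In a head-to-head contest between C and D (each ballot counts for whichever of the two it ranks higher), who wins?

C is ranked above D on 9 ballots; D above C on 28.

D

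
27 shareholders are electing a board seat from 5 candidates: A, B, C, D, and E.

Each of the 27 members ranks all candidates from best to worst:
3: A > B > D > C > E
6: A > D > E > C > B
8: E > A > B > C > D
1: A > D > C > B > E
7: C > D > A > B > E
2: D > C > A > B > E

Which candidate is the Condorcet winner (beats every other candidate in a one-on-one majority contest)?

A vs B: 27–0
A vs C: 18–9
A vs D: 18–9
A vs E: 19–8
A beats every other candidate.

A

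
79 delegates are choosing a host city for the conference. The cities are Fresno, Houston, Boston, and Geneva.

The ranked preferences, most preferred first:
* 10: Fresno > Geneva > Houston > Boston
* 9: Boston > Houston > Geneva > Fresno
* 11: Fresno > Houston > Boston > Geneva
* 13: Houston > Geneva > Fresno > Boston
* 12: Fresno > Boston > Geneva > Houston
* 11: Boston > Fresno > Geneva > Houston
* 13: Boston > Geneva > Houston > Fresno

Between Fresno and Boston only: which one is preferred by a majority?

Fresno

Fresno is ranked above Boston on 46 ballots; Boston above Fresno on 33.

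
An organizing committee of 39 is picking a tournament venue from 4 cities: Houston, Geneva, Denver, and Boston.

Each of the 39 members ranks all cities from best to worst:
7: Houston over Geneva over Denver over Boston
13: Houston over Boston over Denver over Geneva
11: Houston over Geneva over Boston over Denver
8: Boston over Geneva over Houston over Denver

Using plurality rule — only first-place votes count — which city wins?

First-place votes: Houston 31, Geneva 0, Denver 0, Boston 8.

Houston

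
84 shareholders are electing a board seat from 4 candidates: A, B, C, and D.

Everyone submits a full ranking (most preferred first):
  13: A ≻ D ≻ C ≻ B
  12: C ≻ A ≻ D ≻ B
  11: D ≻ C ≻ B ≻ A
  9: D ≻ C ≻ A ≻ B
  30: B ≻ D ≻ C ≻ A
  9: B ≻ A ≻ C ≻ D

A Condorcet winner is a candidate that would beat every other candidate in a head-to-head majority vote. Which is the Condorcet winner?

D vs A: 50–34
D vs B: 45–39
D vs C: 63–21
D beats every other candidate.

D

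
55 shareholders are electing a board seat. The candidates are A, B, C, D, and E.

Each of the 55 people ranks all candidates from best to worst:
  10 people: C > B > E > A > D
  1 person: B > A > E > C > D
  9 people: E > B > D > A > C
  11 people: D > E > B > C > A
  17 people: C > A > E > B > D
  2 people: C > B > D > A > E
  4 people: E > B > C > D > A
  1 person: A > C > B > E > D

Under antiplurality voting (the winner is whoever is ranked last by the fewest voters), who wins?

Last-place votes: A 15, B 0, C 9, D 29, E 2.

B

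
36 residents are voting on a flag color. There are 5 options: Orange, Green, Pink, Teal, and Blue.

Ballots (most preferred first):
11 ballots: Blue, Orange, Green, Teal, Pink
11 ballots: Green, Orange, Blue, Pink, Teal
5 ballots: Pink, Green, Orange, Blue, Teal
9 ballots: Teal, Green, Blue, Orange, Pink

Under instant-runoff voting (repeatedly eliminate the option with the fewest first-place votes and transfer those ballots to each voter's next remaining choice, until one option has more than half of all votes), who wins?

Green

Round 1: Orange 0, Green 11, Pink 5, Teal 9, Blue 11. Orange eliminated.
Round 2: Green 11, Pink 5, Teal 9, Blue 11. Pink eliminated.
Round 3: Green 16, Teal 9, Blue 11. Teal eliminated.
Round 4: Green 25, Blue 11. Green has a majority (≥19).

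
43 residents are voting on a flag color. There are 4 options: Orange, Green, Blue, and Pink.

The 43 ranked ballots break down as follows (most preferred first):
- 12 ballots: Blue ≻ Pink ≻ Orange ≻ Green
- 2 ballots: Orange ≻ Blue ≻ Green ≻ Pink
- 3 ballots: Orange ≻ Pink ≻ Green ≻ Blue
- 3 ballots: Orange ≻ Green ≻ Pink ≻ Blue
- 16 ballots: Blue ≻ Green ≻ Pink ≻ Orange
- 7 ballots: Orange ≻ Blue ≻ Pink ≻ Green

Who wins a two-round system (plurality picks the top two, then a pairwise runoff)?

Round 1 first-place votes: Orange 15, Green 0, Blue 28, Pink 0. Blue and Orange advance.
Runoff: Blue is ranked above Orange on 28 ballots, Orange above Blue on 15.

Blue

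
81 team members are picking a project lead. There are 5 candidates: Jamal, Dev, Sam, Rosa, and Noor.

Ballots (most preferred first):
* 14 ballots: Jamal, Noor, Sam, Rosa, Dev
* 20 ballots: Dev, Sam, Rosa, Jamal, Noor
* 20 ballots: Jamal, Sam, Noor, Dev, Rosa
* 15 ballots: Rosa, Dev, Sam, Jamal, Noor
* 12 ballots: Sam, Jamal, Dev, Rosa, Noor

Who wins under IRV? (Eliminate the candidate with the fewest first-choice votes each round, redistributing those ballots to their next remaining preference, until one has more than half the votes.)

Jamal

Round 1: Jamal 34, Dev 20, Sam 12, Rosa 15, Noor 0. Noor eliminated.
Round 2: Jamal 34, Dev 20, Sam 12, Rosa 15. Sam eliminated.
Round 3: Jamal 46, Dev 20, Rosa 15. Jamal has a majority (≥41).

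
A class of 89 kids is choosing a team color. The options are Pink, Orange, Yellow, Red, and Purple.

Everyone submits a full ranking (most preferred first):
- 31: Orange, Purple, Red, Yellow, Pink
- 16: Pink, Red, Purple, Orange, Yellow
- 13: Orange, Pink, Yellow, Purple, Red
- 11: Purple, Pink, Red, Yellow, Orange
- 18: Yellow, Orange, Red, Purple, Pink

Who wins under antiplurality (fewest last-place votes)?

Last-place votes: Pink 49, Orange 11, Yellow 16, Red 13, Purple 0.

Purple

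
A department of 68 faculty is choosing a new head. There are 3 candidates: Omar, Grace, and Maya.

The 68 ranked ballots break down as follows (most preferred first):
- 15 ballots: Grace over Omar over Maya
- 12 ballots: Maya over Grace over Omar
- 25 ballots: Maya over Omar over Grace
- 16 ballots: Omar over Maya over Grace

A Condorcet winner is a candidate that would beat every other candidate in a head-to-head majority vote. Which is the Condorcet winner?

Maya vs Omar: 37–31
Maya vs Grace: 53–15
Maya beats every other candidate.

Maya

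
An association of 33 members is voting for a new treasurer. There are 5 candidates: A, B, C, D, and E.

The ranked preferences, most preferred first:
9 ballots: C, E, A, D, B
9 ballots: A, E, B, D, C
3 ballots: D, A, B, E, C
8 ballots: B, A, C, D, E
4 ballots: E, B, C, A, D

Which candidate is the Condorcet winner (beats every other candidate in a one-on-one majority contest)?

A

A vs B: 21–12
A vs C: 20–13
A vs D: 30–3
A vs E: 20–13
A beats every other candidate.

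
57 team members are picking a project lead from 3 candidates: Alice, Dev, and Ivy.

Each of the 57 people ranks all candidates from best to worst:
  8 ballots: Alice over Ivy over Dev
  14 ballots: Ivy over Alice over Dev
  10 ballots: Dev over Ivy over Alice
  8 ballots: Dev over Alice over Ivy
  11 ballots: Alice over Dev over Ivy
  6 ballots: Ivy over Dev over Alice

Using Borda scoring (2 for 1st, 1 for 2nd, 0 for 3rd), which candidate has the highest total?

Alice

Alice: 8×2 + 14×1 + 10×0 + 8×1 + 11×2 + 6×0 = 60
Dev: 8×0 + 14×0 + 10×2 + 8×2 + 11×1 + 6×1 = 53
Ivy: 8×1 + 14×2 + 10×1 + 8×0 + 11×0 + 6×2 = 58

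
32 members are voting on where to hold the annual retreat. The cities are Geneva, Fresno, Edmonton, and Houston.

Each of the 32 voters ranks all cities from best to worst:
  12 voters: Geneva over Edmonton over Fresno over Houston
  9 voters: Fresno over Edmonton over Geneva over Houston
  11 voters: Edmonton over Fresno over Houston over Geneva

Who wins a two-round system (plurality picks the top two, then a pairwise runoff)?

Round 1 first-place votes: Geneva 12, Fresno 9, Edmonton 11, Houston 0. Geneva and Edmonton advance.
Runoff: Geneva is ranked above Edmonton on 12 ballots, Edmonton above Geneva on 20.

Edmonton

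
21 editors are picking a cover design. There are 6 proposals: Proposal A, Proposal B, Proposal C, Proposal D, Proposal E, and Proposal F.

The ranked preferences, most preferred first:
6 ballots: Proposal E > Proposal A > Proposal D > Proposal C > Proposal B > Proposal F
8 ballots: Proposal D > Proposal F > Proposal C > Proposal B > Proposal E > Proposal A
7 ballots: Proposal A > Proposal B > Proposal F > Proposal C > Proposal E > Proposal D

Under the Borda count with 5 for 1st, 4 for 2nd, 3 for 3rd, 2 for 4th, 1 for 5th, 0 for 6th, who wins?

Proposal A

Proposal A: 6×4 + 8×0 + 7×5 = 59
Proposal B: 6×1 + 8×2 + 7×4 = 50
Proposal C: 6×2 + 8×3 + 7×2 = 50
Proposal D: 6×3 + 8×5 + 7×0 = 58
Proposal E: 6×5 + 8×1 + 7×1 = 45
Proposal F: 6×0 + 8×4 + 7×3 = 53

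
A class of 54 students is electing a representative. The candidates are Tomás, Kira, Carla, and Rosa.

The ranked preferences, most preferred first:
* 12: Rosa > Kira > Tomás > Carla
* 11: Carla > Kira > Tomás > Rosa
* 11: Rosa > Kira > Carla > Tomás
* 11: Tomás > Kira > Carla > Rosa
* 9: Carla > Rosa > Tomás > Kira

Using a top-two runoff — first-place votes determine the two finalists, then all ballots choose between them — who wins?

Carla

Round 1 first-place votes: Tomás 11, Kira 0, Carla 20, Rosa 23. Rosa and Carla advance.
Runoff: Rosa is ranked above Carla on 23 ballots, Carla above Rosa on 31.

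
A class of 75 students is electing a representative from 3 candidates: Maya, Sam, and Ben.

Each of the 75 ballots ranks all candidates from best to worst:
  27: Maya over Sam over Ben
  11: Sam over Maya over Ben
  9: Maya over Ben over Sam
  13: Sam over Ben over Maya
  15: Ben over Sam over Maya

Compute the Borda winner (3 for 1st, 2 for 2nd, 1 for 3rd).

Sam

Maya: 27×3 + 11×2 + 9×3 + 13×1 + 15×1 = 158
Sam: 27×2 + 11×3 + 9×1 + 13×3 + 15×2 = 165
Ben: 27×1 + 11×1 + 9×2 + 13×2 + 15×3 = 127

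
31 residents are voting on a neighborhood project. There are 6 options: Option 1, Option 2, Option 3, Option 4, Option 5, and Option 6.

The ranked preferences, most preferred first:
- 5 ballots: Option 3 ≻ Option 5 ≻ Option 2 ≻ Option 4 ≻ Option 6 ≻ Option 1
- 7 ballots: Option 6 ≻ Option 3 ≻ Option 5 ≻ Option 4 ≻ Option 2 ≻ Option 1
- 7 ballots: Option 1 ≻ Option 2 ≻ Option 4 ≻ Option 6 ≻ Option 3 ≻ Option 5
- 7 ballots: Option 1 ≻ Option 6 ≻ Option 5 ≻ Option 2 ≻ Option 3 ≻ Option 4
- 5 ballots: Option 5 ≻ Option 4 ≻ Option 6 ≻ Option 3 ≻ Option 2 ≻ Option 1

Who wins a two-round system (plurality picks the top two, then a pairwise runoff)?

Option 6

Round 1 first-place votes: Option 1 14, Option 2 0, Option 3 5, Option 4 0, Option 5 5, Option 6 7. Option 1 and Option 6 advance.
Runoff: Option 1 is ranked above Option 6 on 14 ballots, Option 6 above Option 1 on 17.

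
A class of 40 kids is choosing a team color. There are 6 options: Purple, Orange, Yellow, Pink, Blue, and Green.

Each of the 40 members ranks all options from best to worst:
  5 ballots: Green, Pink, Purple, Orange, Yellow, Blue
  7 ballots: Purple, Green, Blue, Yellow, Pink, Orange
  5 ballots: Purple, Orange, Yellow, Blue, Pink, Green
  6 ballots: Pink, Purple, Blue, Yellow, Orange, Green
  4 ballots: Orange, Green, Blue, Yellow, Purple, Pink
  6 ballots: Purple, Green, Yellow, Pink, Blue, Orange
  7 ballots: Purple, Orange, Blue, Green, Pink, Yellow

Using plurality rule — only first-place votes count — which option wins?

First-place votes: Purple 25, Orange 4, Yellow 0, Pink 6, Blue 0, Green 5.

Purple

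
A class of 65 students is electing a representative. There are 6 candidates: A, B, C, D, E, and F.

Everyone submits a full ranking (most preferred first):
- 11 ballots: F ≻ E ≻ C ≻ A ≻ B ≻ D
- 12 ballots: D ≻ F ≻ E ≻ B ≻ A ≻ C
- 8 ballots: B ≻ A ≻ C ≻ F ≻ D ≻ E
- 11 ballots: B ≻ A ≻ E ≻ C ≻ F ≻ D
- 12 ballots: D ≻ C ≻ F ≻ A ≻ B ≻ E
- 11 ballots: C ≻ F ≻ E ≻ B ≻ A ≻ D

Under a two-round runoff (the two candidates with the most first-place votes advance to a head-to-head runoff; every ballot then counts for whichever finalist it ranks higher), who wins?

Round 1 first-place votes: A 0, B 19, C 11, D 24, E 0, F 11. D and B advance.
Runoff: D is ranked above B on 24 ballots, B above D on 41.

B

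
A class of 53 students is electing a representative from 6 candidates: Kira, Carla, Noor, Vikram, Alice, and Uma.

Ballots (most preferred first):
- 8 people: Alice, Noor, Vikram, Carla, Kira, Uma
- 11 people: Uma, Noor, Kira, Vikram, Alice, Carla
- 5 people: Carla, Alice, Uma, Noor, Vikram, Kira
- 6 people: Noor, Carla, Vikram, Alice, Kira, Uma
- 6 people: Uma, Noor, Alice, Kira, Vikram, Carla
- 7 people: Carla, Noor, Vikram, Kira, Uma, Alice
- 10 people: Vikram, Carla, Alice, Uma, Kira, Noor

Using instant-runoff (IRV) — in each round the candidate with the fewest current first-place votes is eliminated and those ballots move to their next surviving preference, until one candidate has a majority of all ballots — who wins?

Round 1: Kira 0, Carla 12, Noor 6, Vikram 10, Alice 8, Uma 17. Kira eliminated.
Round 2: Carla 12, Noor 6, Vikram 10, Alice 8, Uma 17. Noor eliminated.
Round 3: Carla 18, Vikram 10, Alice 8, Uma 17. Alice eliminated.
Round 4: Carla 18, Vikram 18, Uma 17. Uma eliminated.
Round 5: Carla 18, Vikram 35. Vikram has a majority (≥27).

Vikram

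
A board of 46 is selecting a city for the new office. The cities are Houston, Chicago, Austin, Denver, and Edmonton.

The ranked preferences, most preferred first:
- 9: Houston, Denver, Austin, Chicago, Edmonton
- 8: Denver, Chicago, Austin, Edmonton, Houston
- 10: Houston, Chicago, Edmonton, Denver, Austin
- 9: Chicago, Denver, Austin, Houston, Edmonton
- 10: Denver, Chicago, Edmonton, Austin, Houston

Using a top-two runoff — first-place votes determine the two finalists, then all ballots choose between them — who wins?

Round 1 first-place votes: Houston 19, Chicago 9, Austin 0, Denver 18, Edmonton 0. Houston and Denver advance.
Runoff: Houston is ranked above Denver on 19 ballots, Denver above Houston on 27.

Denver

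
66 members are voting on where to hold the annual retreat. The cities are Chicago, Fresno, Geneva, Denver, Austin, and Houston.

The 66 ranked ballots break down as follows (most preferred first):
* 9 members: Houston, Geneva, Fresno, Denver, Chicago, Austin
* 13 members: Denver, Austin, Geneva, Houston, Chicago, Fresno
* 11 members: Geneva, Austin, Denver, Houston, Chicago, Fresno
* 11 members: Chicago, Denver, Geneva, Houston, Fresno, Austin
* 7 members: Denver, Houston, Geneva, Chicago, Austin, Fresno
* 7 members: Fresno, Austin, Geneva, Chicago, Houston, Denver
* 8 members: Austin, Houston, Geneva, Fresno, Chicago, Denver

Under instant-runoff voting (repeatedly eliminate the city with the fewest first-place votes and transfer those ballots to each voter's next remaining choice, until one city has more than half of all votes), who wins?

Geneva

Round 1: Chicago 11, Fresno 7, Geneva 11, Denver 20, Austin 8, Houston 9. Fresno eliminated.
Round 2: Chicago 11, Geneva 11, Denver 20, Austin 15, Houston 9. Houston eliminated.
Round 3: Chicago 11, Geneva 20, Denver 20, Austin 15. Chicago eliminated.
Round 4: Geneva 20, Denver 31, Austin 15. Austin eliminated.
Round 5: Geneva 35, Denver 31. Geneva has a majority (≥34).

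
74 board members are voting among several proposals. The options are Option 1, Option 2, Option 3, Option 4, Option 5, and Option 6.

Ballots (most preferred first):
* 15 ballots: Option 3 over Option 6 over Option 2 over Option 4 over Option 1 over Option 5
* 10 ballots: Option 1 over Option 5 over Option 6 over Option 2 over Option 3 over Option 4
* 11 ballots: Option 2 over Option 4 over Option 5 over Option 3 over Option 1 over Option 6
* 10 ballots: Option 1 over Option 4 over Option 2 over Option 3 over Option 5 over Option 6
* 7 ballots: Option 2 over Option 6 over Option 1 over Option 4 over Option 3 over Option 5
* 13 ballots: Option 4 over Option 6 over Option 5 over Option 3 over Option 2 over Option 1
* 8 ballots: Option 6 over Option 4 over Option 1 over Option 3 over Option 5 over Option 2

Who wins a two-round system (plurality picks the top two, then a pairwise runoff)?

Round 1 first-place votes: Option 1 20, Option 2 18, Option 3 15, Option 4 13, Option 5 0, Option 6 8. Option 1 and Option 2 advance.
Runoff: Option 1 is ranked above Option 2 on 28 ballots, Option 2 above Option 1 on 46.

Option 2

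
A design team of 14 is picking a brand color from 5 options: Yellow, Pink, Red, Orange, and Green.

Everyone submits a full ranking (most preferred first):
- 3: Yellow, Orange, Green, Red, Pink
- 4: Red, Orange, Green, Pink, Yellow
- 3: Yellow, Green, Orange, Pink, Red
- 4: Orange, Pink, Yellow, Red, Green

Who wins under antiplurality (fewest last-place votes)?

Orange

Last-place votes: Yellow 4, Pink 3, Red 3, Orange 0, Green 4.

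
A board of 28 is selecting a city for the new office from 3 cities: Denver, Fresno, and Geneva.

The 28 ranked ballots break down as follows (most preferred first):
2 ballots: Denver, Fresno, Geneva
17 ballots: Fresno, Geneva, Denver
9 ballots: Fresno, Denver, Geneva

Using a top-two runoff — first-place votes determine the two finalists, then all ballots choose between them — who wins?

Fresno

Round 1 first-place votes: Denver 2, Fresno 26, Geneva 0. Fresno and Denver advance.
Runoff: Fresno is ranked above Denver on 26 ballots, Denver above Fresno on 2.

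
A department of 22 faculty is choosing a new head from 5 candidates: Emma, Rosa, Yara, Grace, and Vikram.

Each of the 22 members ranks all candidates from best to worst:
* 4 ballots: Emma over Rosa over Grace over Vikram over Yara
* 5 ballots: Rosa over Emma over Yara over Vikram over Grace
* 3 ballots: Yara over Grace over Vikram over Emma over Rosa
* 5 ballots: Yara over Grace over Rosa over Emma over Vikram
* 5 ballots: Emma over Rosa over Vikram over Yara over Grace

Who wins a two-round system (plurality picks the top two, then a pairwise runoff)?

Round 1 first-place votes: Emma 9, Rosa 5, Yara 8, Grace 0, Vikram 0. Emma and Yara advance.
Runoff: Emma is ranked above Yara on 14 ballots, Yara above Emma on 8.

Emma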